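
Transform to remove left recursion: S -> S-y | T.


Left-recursive alternatives: S-y; non-recursive: T
Introduce S': S -> TS', S' -> -yS' | ε


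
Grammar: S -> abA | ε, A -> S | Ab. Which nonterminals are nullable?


A nonterminal is nullable iff some alternative derives ε (directly, or every symbol in it is nullable)
Nullable: {A, S}


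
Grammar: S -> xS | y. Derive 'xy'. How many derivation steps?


Derivation: S => xS => xy
Steps: 2


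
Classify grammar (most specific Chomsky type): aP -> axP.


LHS has context (more than one symbol) and |LHS| ≤ |RHS|
Classification: Type 1 (Context-Sensitive)


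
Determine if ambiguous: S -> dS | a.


right-linear, alternatives start with distinct terminals 'd' vs 'a': unique leftmost derivation
Unambiguous


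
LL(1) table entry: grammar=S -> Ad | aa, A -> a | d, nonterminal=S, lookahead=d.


For [S, d]: 'd' ∈ FIRST(Ad)
Entry: S -> Ad


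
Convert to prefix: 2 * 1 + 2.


left-to-right (same/higher precedence on left): tree is (+ (* 2 1) 2)
Prefix: + * 2 1 2


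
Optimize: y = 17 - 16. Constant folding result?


17 - 16 = 1 at compile time
Optimized: y = 1


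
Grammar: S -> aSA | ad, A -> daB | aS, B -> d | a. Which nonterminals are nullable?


A nonterminal is nullable iff some alternative derives ε (directly, or every symbol in it is nullable)
Nullable: {}


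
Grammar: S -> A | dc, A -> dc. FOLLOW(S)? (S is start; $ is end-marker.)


$ ∈ FOLLOW(S). For each A -> αBβ: add FIRST(β)\{ε} to FOLLOW(B); if β nullable, add FOLLOW(A).
FOLLOW(S) = {$}


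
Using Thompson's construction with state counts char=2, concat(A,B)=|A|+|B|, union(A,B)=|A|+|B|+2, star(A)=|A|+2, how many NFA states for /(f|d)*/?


Syntax tree has 2 char leaf(s), 1 union(s), 1 star(s)
chars contribute 2×2 = 4; each union adds +2; each star adds +2
Total: 4 + 2 + 2 = 8 states


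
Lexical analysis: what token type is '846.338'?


Pattern: digits with a decimal point
Type: FLOAT_LITERAL


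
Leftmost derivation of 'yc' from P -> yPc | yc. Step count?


Derivation: P => yc
Steps: 1


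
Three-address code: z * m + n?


Break into single-operator statements:
t1 = z * m
t2 = t1 + n


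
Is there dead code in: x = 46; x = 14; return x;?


first assignment to x is overwritten before any read
Dead: 'x = 46'


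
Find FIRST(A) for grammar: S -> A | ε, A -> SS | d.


Per alternative of A: FIRST(SS) = {d, ε}; FIRST(d) = {d}
FIRST(A) = {d, ε}


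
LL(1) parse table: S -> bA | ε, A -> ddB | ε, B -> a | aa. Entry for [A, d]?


For [A, d]: 'd' ∈ FIRST(ddB)
Entry: A -> ddB


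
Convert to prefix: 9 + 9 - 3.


left-to-right (same/higher precedence on left): tree is (- (+ 9 9) 3)
Prefix: - + 9 9 3


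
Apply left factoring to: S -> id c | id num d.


Common prefix: 'id'
Factored: S -> id S', S' -> c | num d


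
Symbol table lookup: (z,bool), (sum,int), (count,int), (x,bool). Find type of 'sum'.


Lookup 'sum' → type int


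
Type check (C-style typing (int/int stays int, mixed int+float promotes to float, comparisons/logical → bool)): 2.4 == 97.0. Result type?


Operand types: float == float
Rule: comparison yields bool
Result type: bool


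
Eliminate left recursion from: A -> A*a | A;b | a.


Left-recursive alternatives: A*a, A;b; non-recursive: a
Introduce A': A -> aA', A' -> *aA' | ;bA' | ε


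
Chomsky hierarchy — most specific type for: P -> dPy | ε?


Single nonterminal LHS, but d^n y^n is not regular
Classification: Type 2 (Context-Free)


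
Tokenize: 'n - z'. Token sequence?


Scan left to right, longest-match per lexeme
Tokens: ID(n), OP(-), ID(z)


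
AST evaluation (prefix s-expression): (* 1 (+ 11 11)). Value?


Evaluate inner: (+ 11 11) = 22
Evaluate root: (* 1 22) = 22
Result: 22


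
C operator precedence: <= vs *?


'*' is multiplicative (level 10); '<=' is relational (level 7)
Higher level binds tighter
'*' has higher precedence than '<='


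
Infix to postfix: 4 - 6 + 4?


Left to right (same or higher precedence on left)
Postfix: 4 6 - 4 +


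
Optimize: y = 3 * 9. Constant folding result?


3 * 9 = 27 at compile time
Optimized: y = 27


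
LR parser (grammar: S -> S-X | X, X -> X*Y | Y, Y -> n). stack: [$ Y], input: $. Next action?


'Y' (not preceded by X*) is the handle for X -> Y
Action: reduce (X -> Y)


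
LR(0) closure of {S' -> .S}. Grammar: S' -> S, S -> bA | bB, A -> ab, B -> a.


Start: S' -> .S
For each item with dot before a nonterminal B, add B -> .γ for every B-production
Closure: [S' -> .S, S -> .bA, S -> .bB]


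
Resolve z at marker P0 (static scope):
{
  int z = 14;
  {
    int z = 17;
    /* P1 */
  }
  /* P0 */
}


z declared in the same block as P0
z = 14


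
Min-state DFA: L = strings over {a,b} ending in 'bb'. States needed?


Track the longest suffix of input matching a prefix of 'bb': 3 classes (prefixes of length 0..2)
Minimal DFA: 3 states


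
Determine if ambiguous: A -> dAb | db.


balanced d^n…b^n: each string has a unique parse
Unambiguous


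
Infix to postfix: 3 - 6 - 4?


Left to right (same or higher precedence on left)
Postfix: 3 6 - 4 -


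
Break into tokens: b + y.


Scan left to right, longest-match per lexeme
Tokens: ID(b), OP(+), ID(y)


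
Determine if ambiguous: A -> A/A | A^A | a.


'a/a^a' has two parse trees (no precedence encoded between / and ^)
Ambiguous


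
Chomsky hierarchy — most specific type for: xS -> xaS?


LHS has context (more than one symbol) and |LHS| ≤ |RHS|
Classification: Type 1 (Context-Sensitive)


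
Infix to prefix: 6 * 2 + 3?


left-to-right (same/higher precedence on left): tree is (+ (* 6 2) 3)
Prefix: + * 6 2 3


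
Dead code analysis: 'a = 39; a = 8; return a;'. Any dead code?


first assignment to a is overwritten before any read
Dead: 'a = 39'


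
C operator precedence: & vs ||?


'&' is bitwise AND (level 5); '||' is logical OR (level 1)
Higher level binds tighter
'&' has higher precedence than '||'


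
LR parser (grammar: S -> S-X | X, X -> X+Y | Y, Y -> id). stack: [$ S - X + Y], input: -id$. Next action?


handle 'X+Y' on top
Action: reduce (X -> X+Y)


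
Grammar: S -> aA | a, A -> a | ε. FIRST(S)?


Per alternative of S: FIRST(aA) = {a}; FIRST(a) = {a}
FIRST(S) = {a}


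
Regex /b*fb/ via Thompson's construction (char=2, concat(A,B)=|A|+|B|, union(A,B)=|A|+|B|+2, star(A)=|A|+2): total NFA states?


Syntax tree has 3 char leaf(s), 0 union(s), 1 star(s)
chars contribute 3×2 = 6; each union adds +2; each star adds +2
Total: 6 + 0 + 2 = 8 states


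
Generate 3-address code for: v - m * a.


Break into single-operator statements:
t1 = m * a
t2 = v - t1


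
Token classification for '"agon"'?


Pattern: double-quoted sequence
Type: STRING_LITERAL


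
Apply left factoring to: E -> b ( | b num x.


Common prefix: 'b'
Factored: E -> b E', E' -> ( | num x


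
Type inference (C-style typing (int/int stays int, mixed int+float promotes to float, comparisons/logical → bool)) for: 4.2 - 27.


Operand types: float - int
Rule: mixed int/float promotes to float; int/int stays int
Result type: float


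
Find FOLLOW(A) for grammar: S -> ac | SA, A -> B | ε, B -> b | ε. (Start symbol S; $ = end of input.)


$ ∈ FOLLOW(S). For each A -> αBβ: add FIRST(β)\{ε} to FOLLOW(B); if β nullable, add FOLLOW(A).
FOLLOW(A) = {$, b}


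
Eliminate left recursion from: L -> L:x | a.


Left-recursive alternatives: L:x; non-recursive: a
Introduce L': L -> aL', L' -> :xL' | ε


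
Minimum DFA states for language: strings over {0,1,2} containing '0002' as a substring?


KMP-style automaton: 4 progress states + 1 absorbing accept = 5
Minimal DFA: 5 states


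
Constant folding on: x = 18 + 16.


18 + 16 = 34 at compile time
Optimized: x = 34


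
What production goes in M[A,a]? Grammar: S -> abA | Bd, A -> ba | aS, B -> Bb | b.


For [A, a]: 'a' ∈ FIRST(aS)
Entry: A -> aS


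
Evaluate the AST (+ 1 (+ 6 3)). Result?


Evaluate inner: (+ 6 3) = 9
Evaluate root: (+ 1 9) = 10
Result: 10


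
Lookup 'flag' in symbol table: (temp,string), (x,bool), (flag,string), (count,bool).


Lookup 'flag' → type string


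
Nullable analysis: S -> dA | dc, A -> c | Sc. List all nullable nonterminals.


A nonterminal is nullable iff some alternative derives ε (directly, or every symbol in it is nullable)
Nullable: {}


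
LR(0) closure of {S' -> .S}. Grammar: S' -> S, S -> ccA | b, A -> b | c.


Start: S' -> .S
For each item with dot before a nonterminal B, add B -> .γ for every B-production
Closure: [S' -> .S, S -> .ccA, S -> .b]


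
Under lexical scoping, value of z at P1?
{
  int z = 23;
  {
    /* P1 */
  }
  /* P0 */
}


P1's block does not declare z; resolves to the enclosing declaration at depth 0
z = 23


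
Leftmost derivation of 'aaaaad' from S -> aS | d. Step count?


Derivation: S => aS => aaS => aaaS => aaaaS => aaaaaS => aaaaad
Steps: 6


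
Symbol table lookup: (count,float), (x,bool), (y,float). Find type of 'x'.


Lookup 'x' → type bool


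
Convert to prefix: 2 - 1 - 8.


left-to-right (same/higher precedence on left): tree is (- (- 2 1) 8)
Prefix: - - 2 1 8


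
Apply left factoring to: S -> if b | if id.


Common prefix: 'if'
Factored: S -> if S', S' -> b | id


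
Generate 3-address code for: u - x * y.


Break into single-operator statements:
t1 = x * y
t2 = u - t1


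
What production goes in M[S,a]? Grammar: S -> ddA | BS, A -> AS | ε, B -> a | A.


For [S, a]: 'a' ∈ FIRST(BS)
Entry: S -> BS


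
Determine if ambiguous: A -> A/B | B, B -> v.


precedence layered via separate nonterminal B: deterministic
Unambiguous


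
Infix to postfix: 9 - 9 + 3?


Left to right (same or higher precedence on left)
Postfix: 9 9 - 3 +


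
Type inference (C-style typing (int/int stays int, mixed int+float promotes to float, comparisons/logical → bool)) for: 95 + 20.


Operand types: int + int
Rule: mixed int/float promotes to float; int/int stays int
Result type: int


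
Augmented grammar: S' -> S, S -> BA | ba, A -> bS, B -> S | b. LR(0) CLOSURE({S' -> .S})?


Start: S' -> .S
For each item with dot before a nonterminal B, add B -> .γ for every B-production
Closure: [S' -> .S, S -> .BA, S -> .ba, B -> .S, B -> .b]


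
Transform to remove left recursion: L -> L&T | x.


Left-recursive alternatives: L&T; non-recursive: x
Introduce L': L -> xL', L' -> &TL' | ε


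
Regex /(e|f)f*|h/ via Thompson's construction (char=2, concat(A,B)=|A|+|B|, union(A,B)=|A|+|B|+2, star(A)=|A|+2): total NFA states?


Syntax tree has 4 char leaf(s), 2 union(s), 1 star(s)
chars contribute 4×2 = 8; each union adds +2; each star adds +2
Total: 8 + 4 + 2 = 14 states


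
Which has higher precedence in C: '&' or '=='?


'==' is equality (level 6); '&' is bitwise AND (level 5)
Higher level binds tighter
'==' has higher precedence than '&'


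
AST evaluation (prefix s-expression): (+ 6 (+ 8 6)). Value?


Evaluate inner: (+ 8 6) = 14
Evaluate root: (+ 6 14) = 20
Result: 20


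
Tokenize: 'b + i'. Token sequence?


Scan left to right, longest-match per lexeme
Tokens: ID(b), OP(+), ID(i)


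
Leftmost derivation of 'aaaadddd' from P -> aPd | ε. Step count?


Derivation: P => aPd => aaPdd => aaaPddd => aaaaPdddd => aaaadddd
Steps: 5


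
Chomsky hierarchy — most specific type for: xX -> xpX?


LHS has context (more than one symbol) and |LHS| ≤ |RHS|
Classification: Type 1 (Context-Sensitive)


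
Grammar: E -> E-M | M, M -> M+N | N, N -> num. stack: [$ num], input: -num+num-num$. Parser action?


'num' on top is the handle for N -> num
Action: reduce (N -> num)


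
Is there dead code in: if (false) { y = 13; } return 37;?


condition is constant false, so the whole block is unreachable
Dead: 'if (false) { y = 13; }'


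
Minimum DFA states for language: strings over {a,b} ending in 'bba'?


Track the longest suffix of input matching a prefix of 'bba': 4 classes (prefixes of length 0..3)
Minimal DFA: 4 states


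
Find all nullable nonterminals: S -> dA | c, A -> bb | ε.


A nonterminal is nullable iff some alternative derives ε (directly, or every symbol in it is nullable)
Nullable: {A}


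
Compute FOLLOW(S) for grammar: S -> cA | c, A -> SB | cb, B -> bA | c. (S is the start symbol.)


$ ∈ FOLLOW(S). For each A -> αBβ: add FIRST(β)\{ε} to FOLLOW(B); if β nullable, add FOLLOW(A).
FOLLOW(S) = {$, b, c}


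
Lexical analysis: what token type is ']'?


Pattern: delimiter/punctuation
Type: PUNCTUATION


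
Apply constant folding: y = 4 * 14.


4 * 14 = 56 at compile time
Optimized: y = 56


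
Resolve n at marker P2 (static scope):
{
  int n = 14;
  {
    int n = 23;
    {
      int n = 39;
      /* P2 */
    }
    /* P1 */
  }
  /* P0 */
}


n declared in the same block as P2
n = 39


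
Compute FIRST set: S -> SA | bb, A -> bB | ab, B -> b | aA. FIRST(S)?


Per alternative of S: FIRST(SA) = {b}; FIRST(bb) = {b}
FIRST(S) = {b}


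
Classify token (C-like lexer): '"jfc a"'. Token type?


Pattern: double-quoted sequence
Type: STRING_LITERAL


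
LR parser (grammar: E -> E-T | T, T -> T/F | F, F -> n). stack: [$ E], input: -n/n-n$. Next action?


shift '-' to continue E -> E-T
Action: shift


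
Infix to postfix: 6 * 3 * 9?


Left to right (same or higher precedence on left)
Postfix: 6 3 * 9 *


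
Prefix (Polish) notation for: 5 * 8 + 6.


left-to-right (same/higher precedence on left): tree is (+ (* 5 8) 6)
Prefix: + * 5 8 6


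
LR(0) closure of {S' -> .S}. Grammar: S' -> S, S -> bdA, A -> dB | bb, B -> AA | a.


Start: S' -> .S
For each item with dot before a nonterminal B, add B -> .γ for every B-production
Closure: [S' -> .S, S -> .bdA]


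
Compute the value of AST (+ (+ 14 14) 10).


Evaluate inner: (+ 14 14) = 28
Evaluate root: (+ 28 10) = 38
Result: 38


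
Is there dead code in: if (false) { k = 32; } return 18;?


condition is constant false, so the whole block is unreachable
Dead: 'if (false) { k = 32; }'


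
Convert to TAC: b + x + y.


Break into single-operator statements:
t1 = b + x
t2 = t1 + y


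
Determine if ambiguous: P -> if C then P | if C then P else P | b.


dangling else: 'if C then if C then b else b' parses two ways
Ambiguous


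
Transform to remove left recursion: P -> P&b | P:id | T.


Left-recursive alternatives: P&b, P:id; non-recursive: T
Introduce P': P -> TP', P' -> &bP' | :idP' | ε


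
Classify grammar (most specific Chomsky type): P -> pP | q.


Right-linear: every RHS is a terminal or a terminal followed by one nonterminal
Classification: Type 3 (Regular)


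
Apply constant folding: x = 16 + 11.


16 + 11 = 27 at compile time
Optimized: x = 27


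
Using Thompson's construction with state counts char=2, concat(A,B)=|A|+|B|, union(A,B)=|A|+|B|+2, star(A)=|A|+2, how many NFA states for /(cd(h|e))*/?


Syntax tree has 4 char leaf(s), 1 union(s), 1 star(s)
chars contribute 4×2 = 8; each union adds +2; each star adds +2
Total: 8 + 2 + 2 = 12 states


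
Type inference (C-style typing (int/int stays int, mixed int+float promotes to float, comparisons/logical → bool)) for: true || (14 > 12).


Operand types: bool || bool
Rule: logical operators take bool operands and yield bool
Result type: bool


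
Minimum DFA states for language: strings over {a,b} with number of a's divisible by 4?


Track (count of a) mod 4: states 0..3, accept at 0
Minimal DFA: 4 states


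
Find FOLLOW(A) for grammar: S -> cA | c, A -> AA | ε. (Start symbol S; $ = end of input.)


$ ∈ FOLLOW(S). For each A -> αBβ: add FIRST(β)\{ε} to FOLLOW(B); if β nullable, add FOLLOW(A).
FOLLOW(A) = {$}


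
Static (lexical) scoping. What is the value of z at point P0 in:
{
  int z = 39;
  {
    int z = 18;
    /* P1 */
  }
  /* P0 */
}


z declared in the same block as P0
z = 39


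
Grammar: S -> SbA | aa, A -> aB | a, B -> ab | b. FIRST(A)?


Per alternative of A: FIRST(aB) = {a}; FIRST(a) = {a}
FIRST(A) = {a}


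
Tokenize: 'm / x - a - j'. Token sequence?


Scan left to right, longest-match per lexeme
Tokens: ID(m), OP(/), ID(x), OP(-), ID(a), OP(-), ID(j)


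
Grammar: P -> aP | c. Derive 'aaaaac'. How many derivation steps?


Derivation: P => aP => aaP => aaaP => aaaaP => aaaaaP => aaaaac
Steps: 6


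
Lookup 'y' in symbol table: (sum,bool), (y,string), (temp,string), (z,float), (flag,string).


Lookup 'y' → type string


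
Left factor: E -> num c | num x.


Common prefix: 'num'
Factored: E -> num E', E' -> c | x


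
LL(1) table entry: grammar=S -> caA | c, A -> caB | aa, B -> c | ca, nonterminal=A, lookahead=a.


For [A, a]: 'a' ∈ FIRST(aa)
Entry: A -> aa


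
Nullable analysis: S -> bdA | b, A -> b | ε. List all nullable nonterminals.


A nonterminal is nullable iff some alternative derives ε (directly, or every symbol in it is nullable)
Nullable: {A}


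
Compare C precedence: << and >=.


'<<' is shift (level 8); '>=' is relational (level 7)
Higher level binds tighter
'<<' has higher precedence than '>='


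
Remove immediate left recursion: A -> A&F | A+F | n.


Left-recursive alternatives: A&F, A+F; non-recursive: n
Introduce A': A -> nA', A' -> &FA' | +FA' | ε


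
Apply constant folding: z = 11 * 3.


11 * 3 = 33 at compile time
Optimized: z = 33


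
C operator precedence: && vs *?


'*' is multiplicative (level 10); '&&' is logical AND (level 2)
Higher level binds tighter
'*' has higher precedence than '&&'


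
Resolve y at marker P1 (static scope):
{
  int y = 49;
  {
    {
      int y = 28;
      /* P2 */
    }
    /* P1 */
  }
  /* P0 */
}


P1's block does not declare y; resolves to the enclosing declaration at depth 0
y = 49


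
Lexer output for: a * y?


Scan left to right, longest-match per lexeme
Tokens: ID(a), OP(*), ID(y)


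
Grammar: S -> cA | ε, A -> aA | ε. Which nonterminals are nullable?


A nonterminal is nullable iff some alternative derives ε (directly, or every symbol in it is nullable)
Nullable: {A, S}


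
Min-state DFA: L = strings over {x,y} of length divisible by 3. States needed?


Track length mod 3: states 0..2, accept at 0
Minimal DFA: 3 states


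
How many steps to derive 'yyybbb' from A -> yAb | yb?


Derivation: A => yAb => yyAbb => yyybbb
Steps: 3


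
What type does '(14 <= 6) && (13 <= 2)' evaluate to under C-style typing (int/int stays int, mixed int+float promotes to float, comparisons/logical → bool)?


Operand types: bool && bool
Rule: logical operators take bool operands and yield bool
Result type: bool


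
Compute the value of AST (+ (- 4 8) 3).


Evaluate inner: (- 4 8) = -4
Evaluate root: (+ -4 3) = -1
Result: -1


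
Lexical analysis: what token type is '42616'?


Pattern: digits only
Type: INTEGER_LITERAL


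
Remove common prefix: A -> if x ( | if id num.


Common prefix: 'if'
Factored: A -> if A', A' -> x ( | id num


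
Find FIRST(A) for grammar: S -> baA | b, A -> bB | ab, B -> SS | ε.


Per alternative of A: FIRST(bB) = {b}; FIRST(ab) = {a}
FIRST(A) = {a, b}


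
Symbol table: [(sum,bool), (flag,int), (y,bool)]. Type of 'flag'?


Lookup 'flag' → type int


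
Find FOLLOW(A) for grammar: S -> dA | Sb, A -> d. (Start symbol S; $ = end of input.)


$ ∈ FOLLOW(S). For each A -> αBβ: add FIRST(β)\{ε} to FOLLOW(B); if β nullable, add FOLLOW(A).
FOLLOW(A) = {$, b}


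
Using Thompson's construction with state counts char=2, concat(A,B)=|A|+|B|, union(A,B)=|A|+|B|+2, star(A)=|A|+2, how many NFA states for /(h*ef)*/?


Syntax tree has 3 char leaf(s), 0 union(s), 2 star(s)
chars contribute 3×2 = 6; each union adds +2; each star adds +2
Total: 6 + 0 + 4 = 10 states


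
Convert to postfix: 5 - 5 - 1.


Left to right (same or higher precedence on left)
Postfix: 5 5 - 1 -


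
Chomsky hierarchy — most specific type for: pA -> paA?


LHS has context (more than one symbol) and |LHS| ≤ |RHS|
Classification: Type 1 (Context-Sensitive)


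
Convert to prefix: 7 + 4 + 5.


left-to-right (same/higher precedence on left): tree is (+ (+ 7 4) 5)
Prefix: + + 7 4 5


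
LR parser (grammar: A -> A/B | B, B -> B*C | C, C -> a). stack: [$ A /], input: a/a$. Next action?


no handle ('A/' is not any RHS); shift 'a'
Action: shift


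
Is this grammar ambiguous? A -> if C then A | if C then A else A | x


dangling else: 'if C then if C then x else x' parses two ways
Ambiguous


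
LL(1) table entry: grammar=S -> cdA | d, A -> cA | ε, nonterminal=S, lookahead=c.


For [S, c]: 'c' ∈ FIRST(cdA)
Entry: S -> cdA


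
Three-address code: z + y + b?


Break into single-operator statements:
t1 = z + y
t2 = t1 + b


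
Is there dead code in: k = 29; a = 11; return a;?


k is assigned but never read
Dead: 'k = 29'


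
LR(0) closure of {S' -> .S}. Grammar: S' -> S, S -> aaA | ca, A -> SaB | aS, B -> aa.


Start: S' -> .S
For each item with dot before a nonterminal B, add B -> .γ for every B-production
Closure: [S' -> .S, S -> .aaA, S -> .ca]


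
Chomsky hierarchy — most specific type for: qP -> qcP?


LHS has context (more than one symbol) and |LHS| ≤ |RHS|
Classification: Type 1 (Context-Sensitive)


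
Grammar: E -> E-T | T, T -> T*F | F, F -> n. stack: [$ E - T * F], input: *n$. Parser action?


handle 'T*F' on top
Action: reduce (T -> T*F)


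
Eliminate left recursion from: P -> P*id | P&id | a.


Left-recursive alternatives: P*id, P&id; non-recursive: a
Introduce P': P -> aP', P' -> *idP' | &idP' | ε


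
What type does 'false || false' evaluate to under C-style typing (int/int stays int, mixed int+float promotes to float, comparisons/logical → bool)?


Operand types: bool || bool
Rule: logical operators take bool operands and yield bool
Result type: bool


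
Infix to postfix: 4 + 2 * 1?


* has higher precedence, evaluate 2*1 first
Postfix: 4 2 1 * +


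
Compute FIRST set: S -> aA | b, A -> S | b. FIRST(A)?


Per alternative of A: FIRST(S) = {a, b}; FIRST(b) = {b}
FIRST(A) = {a, b}


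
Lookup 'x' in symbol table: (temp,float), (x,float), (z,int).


Lookup 'x' → type float


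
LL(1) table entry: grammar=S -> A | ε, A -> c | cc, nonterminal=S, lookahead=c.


For [S, c]: 'c' ∈ FIRST(A)
Entry: S -> A


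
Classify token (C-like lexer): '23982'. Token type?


Pattern: digits only
Type: INTEGER_LITERAL


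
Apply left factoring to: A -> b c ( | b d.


Common prefix: 'b'
Factored: A -> b A', A' -> c ( | d


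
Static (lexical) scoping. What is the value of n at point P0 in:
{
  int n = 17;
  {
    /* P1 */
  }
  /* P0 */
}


n declared in the same block as P0
n = 17


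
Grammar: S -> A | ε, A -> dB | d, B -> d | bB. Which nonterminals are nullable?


A nonterminal is nullable iff some alternative derives ε (directly, or every symbol in it is nullable)
Nullable: {S}


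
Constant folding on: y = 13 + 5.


13 + 5 = 18 at compile time
Optimized: y = 18


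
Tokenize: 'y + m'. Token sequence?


Scan left to right, longest-match per lexeme
Tokens: ID(y), OP(+), ID(m)


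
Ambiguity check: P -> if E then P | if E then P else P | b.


dangling else: 'if E then if E then b else b' parses two ways
Ambiguous


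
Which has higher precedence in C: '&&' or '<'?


'<' is relational (level 7); '&&' is logical AND (level 2)
Higher level binds tighter
'<' has higher precedence than '&&'


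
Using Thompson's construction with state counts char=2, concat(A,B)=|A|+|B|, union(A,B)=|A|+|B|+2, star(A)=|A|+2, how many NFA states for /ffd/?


Syntax tree has 3 char leaf(s), 0 union(s), 0 star(s)
chars contribute 3×2 = 6; each union adds +2; each star adds +2
Total: 6 + 0 + 0 = 6 states


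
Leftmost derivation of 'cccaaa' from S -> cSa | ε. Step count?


Derivation: S => cSa => ccSaa => cccSaaa => cccaaa
Steps: 4


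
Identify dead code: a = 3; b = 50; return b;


a is assigned but never read
Dead: 'a = 3'


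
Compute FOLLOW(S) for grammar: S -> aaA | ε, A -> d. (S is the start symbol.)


$ ∈ FOLLOW(S). For each A -> αBβ: add FIRST(β)\{ε} to FOLLOW(B); if β nullable, add FOLLOW(A).
FOLLOW(S) = {$}


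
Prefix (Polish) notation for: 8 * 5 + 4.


left-to-right (same/higher precedence on left): tree is (+ (* 8 5) 4)
Prefix: + * 8 5 4


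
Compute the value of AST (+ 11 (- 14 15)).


Evaluate inner: (- 14 15) = -1
Evaluate root: (+ 11 -1) = 10
Result: 10


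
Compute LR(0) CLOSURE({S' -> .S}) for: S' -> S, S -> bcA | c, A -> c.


Start: S' -> .S
For each item with dot before a nonterminal B, add B -> .γ for every B-production
Closure: [S' -> .S, S -> .bcA, S -> .c]


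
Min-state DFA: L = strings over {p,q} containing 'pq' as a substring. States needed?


KMP-style automaton: 2 progress states + 1 absorbing accept = 3
Minimal DFA: 3 states


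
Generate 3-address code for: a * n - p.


Break into single-operator statements:
t1 = a * n
t2 = t1 - p


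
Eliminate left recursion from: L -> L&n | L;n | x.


Left-recursive alternatives: L&n, L;n; non-recursive: x
Introduce L': L -> xL', L' -> &nL' | ;nL' | ε


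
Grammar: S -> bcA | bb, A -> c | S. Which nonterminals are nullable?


A nonterminal is nullable iff some alternative derives ε (directly, or every symbol in it is nullable)
Nullable: {}


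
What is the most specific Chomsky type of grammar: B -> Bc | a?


Left-linear: every RHS is a terminal or one nonterminal followed by a terminal
Classification: Type 3 (Regular)


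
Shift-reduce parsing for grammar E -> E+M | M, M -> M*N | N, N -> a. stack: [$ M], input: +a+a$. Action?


lookahead ∉ {*} so M won't extend; reduce E -> M
Action: reduce (E -> M)


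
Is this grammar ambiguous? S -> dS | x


right-linear, alternatives start with distinct terminals 'd' vs 'x': unique leftmost derivation
Unambiguous


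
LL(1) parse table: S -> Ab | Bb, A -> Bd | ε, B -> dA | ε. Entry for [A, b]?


For [A, b]: ε is nullable and 'b' ∈ FOLLOW(A)
Entry: A -> ε


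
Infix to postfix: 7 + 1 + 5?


Left to right (same or higher precedence on left)
Postfix: 7 1 + 5 +


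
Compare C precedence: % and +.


'%' is multiplicative (level 10); '+' is additive (level 9)
Higher level binds tighter
'%' has higher precedence than '+'


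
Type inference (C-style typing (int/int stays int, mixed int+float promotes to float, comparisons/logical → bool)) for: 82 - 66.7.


Operand types: int - float
Rule: mixed int/float promotes to float; int/int stays int
Result type: float


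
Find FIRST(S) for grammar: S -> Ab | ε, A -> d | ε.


Per alternative of S: FIRST(Ab) = {b, d}; FIRST(ε) = {ε}
FIRST(S) = {b, d, ε}


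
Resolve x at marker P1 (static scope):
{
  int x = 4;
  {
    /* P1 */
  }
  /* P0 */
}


P1's block does not declare x; resolves to the enclosing declaration at depth 0
x = 4


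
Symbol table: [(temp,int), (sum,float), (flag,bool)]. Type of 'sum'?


Lookup 'sum' → type float


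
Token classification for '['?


Pattern: delimiter/punctuation
Type: PUNCTUATION


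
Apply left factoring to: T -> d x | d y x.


Common prefix: 'd'
Factored: T -> d T', T' -> x | y x


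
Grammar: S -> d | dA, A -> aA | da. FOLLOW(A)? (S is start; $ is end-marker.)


$ ∈ FOLLOW(S). For each A -> αBβ: add FIRST(β)\{ε} to FOLLOW(B); if β nullable, add FOLLOW(A).
FOLLOW(A) = {$}


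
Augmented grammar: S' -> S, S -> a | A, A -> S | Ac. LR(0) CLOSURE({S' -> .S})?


Start: S' -> .S
For each item with dot before a nonterminal B, add B -> .γ for every B-production
Closure: [S' -> .S, S -> .a, S -> .A, A -> .S, A -> .Ac]


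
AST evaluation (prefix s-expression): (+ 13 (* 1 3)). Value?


Evaluate inner: (* 1 3) = 3
Evaluate root: (+ 13 3) = 16
Result: 16


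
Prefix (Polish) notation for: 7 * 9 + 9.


left-to-right (same/higher precedence on left): tree is (+ (* 7 9) 9)
Prefix: + * 7 9 9


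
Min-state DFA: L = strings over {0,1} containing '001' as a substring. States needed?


KMP-style automaton: 3 progress states + 1 absorbing accept = 4
Minimal DFA: 4 states


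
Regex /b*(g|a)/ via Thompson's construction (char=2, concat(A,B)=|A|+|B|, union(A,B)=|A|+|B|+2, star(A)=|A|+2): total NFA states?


Syntax tree has 3 char leaf(s), 1 union(s), 1 star(s)
chars contribute 3×2 = 6; each union adds +2; each star adds +2
Total: 6 + 2 + 2 = 10 states


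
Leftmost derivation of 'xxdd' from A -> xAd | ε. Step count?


Derivation: A => xAd => xxAdd => xxdd
Steps: 3


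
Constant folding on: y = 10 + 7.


10 + 7 = 17 at compile time
Optimized: y = 17


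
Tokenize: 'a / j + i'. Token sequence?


Scan left to right, longest-match per lexeme
Tokens: ID(a), OP(/), ID(j), OP(+), ID(i)


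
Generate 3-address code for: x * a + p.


Break into single-operator statements:
t1 = x * a
t2 = t1 + p


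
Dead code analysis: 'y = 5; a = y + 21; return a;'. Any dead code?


y is read by a's definition; a is returned
No dead code


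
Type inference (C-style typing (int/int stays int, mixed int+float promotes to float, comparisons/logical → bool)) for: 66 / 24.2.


Operand types: int / float
Rule: mixed int/float promotes to float; int/int stays int
Result type: float


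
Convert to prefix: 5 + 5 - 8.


left-to-right (same/higher precedence on left): tree is (- (+ 5 5) 8)
Prefix: - + 5 5 8


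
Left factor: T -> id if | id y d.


Common prefix: 'id'
Factored: T -> id T', T' -> if | y d


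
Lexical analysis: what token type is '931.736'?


Pattern: digits with a decimal point
Type: FLOAT_LITERAL


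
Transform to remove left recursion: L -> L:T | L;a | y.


Left-recursive alternatives: L:T, L;a; non-recursive: y
Introduce L': L -> yL', L' -> :TL' | ;aL' | ε


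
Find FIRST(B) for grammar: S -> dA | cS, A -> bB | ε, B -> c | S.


Per alternative of B: FIRST(c) = {c}; FIRST(S) = {c, d}
FIRST(B) = {c, d}


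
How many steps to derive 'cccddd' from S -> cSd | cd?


Derivation: S => cSd => ccSdd => cccddd
Steps: 3


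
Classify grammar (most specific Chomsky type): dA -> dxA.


LHS has context (more than one symbol) and |LHS| ≤ |RHS|
Classification: Type 1 (Context-Sensitive)


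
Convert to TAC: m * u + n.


Break into single-operator statements:
t1 = m * u
t2 = t1 + n


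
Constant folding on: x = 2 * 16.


2 * 16 = 32 at compile time
Optimized: x = 32


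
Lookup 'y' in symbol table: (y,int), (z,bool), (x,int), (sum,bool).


Lookup 'y' → type int


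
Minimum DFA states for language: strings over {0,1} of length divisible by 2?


Track length mod 2: states 0..1, accept at 0
Minimal DFA: 2 states


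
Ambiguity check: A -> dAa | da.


balanced d^n…a^n: each string has a unique parse
Unambiguous


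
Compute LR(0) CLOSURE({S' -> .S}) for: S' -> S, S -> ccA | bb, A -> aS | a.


Start: S' -> .S
For each item with dot before a nonterminal B, add B -> .γ for every B-production
Closure: [S' -> .S, S -> .ccA, S -> .bb]


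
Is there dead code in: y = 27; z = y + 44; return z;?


y is read by z's definition; z is returned
No dead code


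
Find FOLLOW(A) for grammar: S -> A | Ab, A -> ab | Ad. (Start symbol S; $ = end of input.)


$ ∈ FOLLOW(S). For each A -> αBβ: add FIRST(β)\{ε} to FOLLOW(B); if β nullable, add FOLLOW(A).
FOLLOW(A) = {$, b, d}


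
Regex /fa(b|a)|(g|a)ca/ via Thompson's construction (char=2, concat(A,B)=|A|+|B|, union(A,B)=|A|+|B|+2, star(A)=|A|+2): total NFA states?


Syntax tree has 8 char leaf(s), 3 union(s), 0 star(s)
chars contribute 8×2 = 16; each union adds +2; each star adds +2
Total: 16 + 6 + 0 = 22 states


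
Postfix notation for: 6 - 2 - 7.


Left to right (same or higher precedence on left)
Postfix: 6 2 - 7 -


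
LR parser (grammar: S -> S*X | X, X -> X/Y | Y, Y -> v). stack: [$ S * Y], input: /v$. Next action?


'Y' (not preceded by X/) is the handle for X -> Y
Action: reduce (X -> Y)


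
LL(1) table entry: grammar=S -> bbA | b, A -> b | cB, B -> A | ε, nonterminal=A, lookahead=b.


For [A, b]: 'b' ∈ FIRST(b)
Entry: A -> b


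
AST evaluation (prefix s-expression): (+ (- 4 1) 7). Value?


Evaluate inner: (- 4 1) = 3
Evaluate root: (+ 3 7) = 10
Result: 10


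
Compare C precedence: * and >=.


'*' is multiplicative (level 10); '>=' is relational (level 7)
Higher level binds tighter
'*' has higher precedence than '>='


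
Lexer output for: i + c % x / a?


Scan left to right, longest-match per lexeme
Tokens: ID(i), OP(+), ID(c), OP(%), ID(x), OP(/), ID(a)


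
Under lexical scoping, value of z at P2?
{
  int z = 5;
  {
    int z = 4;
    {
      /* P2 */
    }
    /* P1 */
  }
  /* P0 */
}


P2's block does not declare z; resolves to the enclosing declaration at depth 1
z = 4


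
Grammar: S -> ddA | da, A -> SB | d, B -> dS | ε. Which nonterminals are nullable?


A nonterminal is nullable iff some alternative derives ε (directly, or every symbol in it is nullable)
Nullable: {B}


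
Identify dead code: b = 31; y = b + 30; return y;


b is read by y's definition; y is returned
No dead code


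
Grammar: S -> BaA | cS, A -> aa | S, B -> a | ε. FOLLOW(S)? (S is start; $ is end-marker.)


$ ∈ FOLLOW(S). For each A -> αBβ: add FIRST(β)\{ε} to FOLLOW(B); if β nullable, add FOLLOW(A).
FOLLOW(S) = {$}


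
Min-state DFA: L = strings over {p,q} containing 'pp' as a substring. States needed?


KMP-style automaton: 2 progress states + 1 absorbing accept = 3
Minimal DFA: 3 states


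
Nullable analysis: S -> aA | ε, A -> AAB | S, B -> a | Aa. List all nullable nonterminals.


A nonterminal is nullable iff some alternative derives ε (directly, or every symbol in it is nullable)
Nullable: {A, S}


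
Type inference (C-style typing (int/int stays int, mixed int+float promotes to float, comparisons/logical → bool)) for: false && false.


Operand types: bool && bool
Rule: logical operators take bool operands and yield bool
Result type: bool


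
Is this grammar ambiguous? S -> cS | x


right-linear, alternatives start with distinct terminals 'c' vs 'x': unique leftmost derivation
Unambiguous


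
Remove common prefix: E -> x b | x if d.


Common prefix: 'x'
Factored: E -> x E', E' -> b | if d


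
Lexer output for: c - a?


Scan left to right, longest-match per lexeme
Tokens: ID(c), OP(-), ID(a)


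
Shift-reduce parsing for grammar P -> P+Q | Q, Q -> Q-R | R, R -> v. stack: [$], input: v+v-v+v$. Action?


no handle on stack; shift 'v'
Action: shift


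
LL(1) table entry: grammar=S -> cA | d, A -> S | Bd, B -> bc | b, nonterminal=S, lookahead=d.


For [S, d]: 'd' ∈ FIRST(d)
Entry: S -> d


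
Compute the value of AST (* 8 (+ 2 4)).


Evaluate inner: (+ 2 4) = 6
Evaluate root: (* 8 6) = 48
Result: 48


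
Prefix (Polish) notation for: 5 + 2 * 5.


'*' binds tighter: tree is (+ 5 (* 2 5))
Prefix: + 5 * 2 5


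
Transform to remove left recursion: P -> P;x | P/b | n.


Left-recursive alternatives: P;x, P/b; non-recursive: n
Introduce P': P -> nP', P' -> ;xP' | /bP' | ε


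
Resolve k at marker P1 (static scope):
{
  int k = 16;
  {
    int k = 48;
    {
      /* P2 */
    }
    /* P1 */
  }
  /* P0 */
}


k declared in the same block as P1
k = 48


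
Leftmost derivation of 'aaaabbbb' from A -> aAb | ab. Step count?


Derivation: A => aAb => aaAbb => aaaAbbb => aaaabbbb
Steps: 4


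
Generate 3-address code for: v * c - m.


Break into single-operator statements:
t1 = v * c
t2 = t1 - m


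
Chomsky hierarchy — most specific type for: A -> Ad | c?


Left-linear: every RHS is a terminal or one nonterminal followed by a terminal
Classification: Type 3 (Regular)


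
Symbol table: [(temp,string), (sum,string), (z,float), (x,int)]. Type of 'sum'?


Lookup 'sum' → type string


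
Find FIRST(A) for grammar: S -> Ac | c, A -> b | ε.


Per alternative of A: FIRST(b) = {b}; FIRST(ε) = {ε}
FIRST(A) = {b, ε}


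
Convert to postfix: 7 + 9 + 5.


Left to right (same or higher precedence on left)
Postfix: 7 9 + 5 +


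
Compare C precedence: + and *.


'*' is multiplicative (level 10); '+' is additive (level 9)
Higher level binds tighter
'*' has higher precedence than '+'


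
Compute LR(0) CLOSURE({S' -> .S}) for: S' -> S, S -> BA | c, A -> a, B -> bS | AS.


Start: S' -> .S
For each item with dot before a nonterminal B, add B -> .γ for every B-production
Closure: [S' -> .S, S -> .BA, S -> .c, B -> .bS, B -> .AS, A -> .a]


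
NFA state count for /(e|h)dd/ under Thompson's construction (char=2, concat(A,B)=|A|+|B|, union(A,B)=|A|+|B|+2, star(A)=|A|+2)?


Syntax tree has 4 char leaf(s), 1 union(s), 0 star(s)
chars contribute 4×2 = 8; each union adds +2; each star adds +2
Total: 8 + 2 + 0 = 10 states


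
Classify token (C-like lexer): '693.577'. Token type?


Pattern: digits with a decimal point
Type: FLOAT_LITERAL


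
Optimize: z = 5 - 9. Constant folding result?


5 - 9 = -4 at compile time
Optimized: z = -4


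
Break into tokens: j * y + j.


Scan left to right, longest-match per lexeme
Tokens: ID(j), OP(*), ID(y), OP(+), ID(j)


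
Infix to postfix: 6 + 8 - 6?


Left to right (same or higher precedence on left)
Postfix: 6 8 + 6 -


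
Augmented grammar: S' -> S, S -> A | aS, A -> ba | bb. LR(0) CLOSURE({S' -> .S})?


Start: S' -> .S
For each item with dot before a nonterminal B, add B -> .γ for every B-production
Closure: [S' -> .S, S -> .A, S -> .aS, A -> .ba, A -> .bb]


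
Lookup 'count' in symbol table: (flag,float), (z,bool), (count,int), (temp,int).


Lookup 'count' → type int


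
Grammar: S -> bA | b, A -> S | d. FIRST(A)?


Per alternative of A: FIRST(S) = {b}; FIRST(d) = {d}
FIRST(A) = {b, d}


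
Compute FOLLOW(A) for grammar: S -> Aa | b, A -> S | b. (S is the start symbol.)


$ ∈ FOLLOW(S). For each A -> αBβ: add FIRST(β)\{ε} to FOLLOW(B); if β nullable, add FOLLOW(A).
FOLLOW(A) = {a}


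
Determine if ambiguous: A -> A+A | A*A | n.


'n+n*n' has two parse trees (no precedence encoded between + and *)
Ambiguous


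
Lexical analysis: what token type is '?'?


Pattern: operator symbol
Type: OPERATOR


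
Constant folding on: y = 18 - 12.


18 - 12 = 6 at compile time
Optimized: y = 6


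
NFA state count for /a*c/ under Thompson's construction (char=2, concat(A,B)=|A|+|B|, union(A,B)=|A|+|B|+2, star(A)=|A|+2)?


Syntax tree has 2 char leaf(s), 0 union(s), 1 star(s)
chars contribute 2×2 = 4; each union adds +2; each star adds +2
Total: 4 + 0 + 2 = 6 states


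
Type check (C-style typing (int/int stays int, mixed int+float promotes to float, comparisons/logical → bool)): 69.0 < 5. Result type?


Operand types: float < int
Rule: comparison yields bool
Result type: bool


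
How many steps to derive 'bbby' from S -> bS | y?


Derivation: S => bS => bbS => bbbS => bbby
Steps: 4
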